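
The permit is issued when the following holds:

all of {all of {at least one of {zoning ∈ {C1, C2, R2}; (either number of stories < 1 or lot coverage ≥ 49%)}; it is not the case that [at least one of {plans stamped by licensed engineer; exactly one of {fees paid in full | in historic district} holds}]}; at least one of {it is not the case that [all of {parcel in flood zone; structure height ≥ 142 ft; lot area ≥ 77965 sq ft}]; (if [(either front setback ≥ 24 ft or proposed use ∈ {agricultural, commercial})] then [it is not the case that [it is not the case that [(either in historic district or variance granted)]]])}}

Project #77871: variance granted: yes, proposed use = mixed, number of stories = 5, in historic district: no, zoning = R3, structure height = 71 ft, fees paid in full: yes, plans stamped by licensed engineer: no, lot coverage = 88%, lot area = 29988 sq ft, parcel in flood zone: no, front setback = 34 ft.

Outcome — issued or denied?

Denied

Atomic conditions:
  zoning ∈ {C1, C2, R2}: R3 is not in the set → false
  number of stories < 1: 5 < 1 is false
  lot coverage ≥ 49%: 88 ≥ 49 is true
  plans stamped by licensed engineer: no → false
  fees paid in full: yes → true
  in historic district: no → false
  parcel in flood zone: no → false
  structure height ≥ 142 ft: 71 ≥ 142 is false
  lot area ≥ 77965 sq ft: 29988 ≥ 77965 is false
  front setback ≥ 24 ft: 34 ≥ 24 is true
  proposed use ∈ {agricultural, commercial}: mixed is not in the set → false
  variance granted: yes → true
Combine:
[1.1.2] false OR true = true
[1.1] false OR true = true
[1.2.1.2] exactly-one(true, false) = true
[1.2.1] false OR true = true
[1.2] NOT true = false
[1] true AND false = false
[2.1.1] false AND false AND false = false
[2.1] NOT false = true
[2.2.1] true OR false = true
[2.2.2.1.1] false OR true = true
[2.2.2.1] NOT true = false
[2.2.2] NOT false = true
[2.2] true → true = true
[2] true OR true = true
[root] false AND true = false
Overall: false → denied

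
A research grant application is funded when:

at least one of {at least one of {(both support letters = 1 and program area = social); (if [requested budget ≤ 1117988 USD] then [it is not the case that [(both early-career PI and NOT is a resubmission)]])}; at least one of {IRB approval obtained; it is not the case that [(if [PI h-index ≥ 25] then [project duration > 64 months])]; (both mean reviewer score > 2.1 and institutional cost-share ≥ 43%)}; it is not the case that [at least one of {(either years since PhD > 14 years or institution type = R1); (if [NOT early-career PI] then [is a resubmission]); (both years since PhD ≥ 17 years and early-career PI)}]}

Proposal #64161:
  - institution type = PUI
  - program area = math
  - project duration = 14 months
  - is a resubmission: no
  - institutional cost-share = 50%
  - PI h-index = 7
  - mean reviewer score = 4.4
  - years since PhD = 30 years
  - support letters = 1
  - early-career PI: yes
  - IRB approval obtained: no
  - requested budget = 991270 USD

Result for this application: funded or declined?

Atomic conditions:
  support letters = 1: 1 == 1 is true
  program area = social: math == social is false
  requested budget ≤ 1117988 USD: 991270 ≤ 1117988 is true
  early-career PI: yes → true
  NOT is a resubmission: no → true
  IRB approval obtained: no → false
  PI h-index ≥ 25: 7 ≥ 25 is false
  project duration > 64 months: 14 > 64 is false
  mean reviewer score > 2.1: 4.4 > 2.1 is true
  institutional cost-share ≥ 43%: 50 ≥ 43 is true
  years since PhD > 14 years: 30 > 14 is true
  institution type = R1: PUI == R1 is false
  NOT early-career PI: yes → false
  is a resubmission: no → false
  years since PhD ≥ 17 years: 30 ≥ 17 is true
Combine:
[1.1] true AND false = false
[1.2.2.1] true AND true = true
[1.2.2] NOT true = false
[1.2] true → false = false
[1] false OR false = false
[2.2.1] false → false (antecedent false ⇒ implication holds) = true
[2.2] NOT true = false
[2.3] true AND true = true
[2] false OR false OR true = true
[3.1.1] true OR false = true
[3.1.2] false → false (antecedent false ⇒ implication holds) = true
[3.1.3] true AND true = true
[3.1] true OR true OR true = true
[3] NOT true = false
[root] false OR true OR false = true
Overall: true → funded

Funded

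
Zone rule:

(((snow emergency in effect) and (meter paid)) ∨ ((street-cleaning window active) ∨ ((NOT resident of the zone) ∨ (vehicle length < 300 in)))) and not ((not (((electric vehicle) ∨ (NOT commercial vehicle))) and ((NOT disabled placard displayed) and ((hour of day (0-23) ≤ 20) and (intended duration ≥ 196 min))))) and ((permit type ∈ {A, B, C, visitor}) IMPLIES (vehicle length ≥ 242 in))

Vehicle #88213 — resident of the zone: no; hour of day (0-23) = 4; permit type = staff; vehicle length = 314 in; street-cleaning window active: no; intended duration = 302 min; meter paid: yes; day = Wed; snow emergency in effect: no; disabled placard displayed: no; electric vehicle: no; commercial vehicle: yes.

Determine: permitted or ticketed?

Atomic conditions:
  snow emergency in effect: no → false
  meter paid: yes → true
  street-cleaning window active: no → false
  NOT resident of the zone: no → true
  vehicle length < 300 in: 314 < 300 is false
  electric vehicle: no → false
  NOT commercial vehicle: yes → false
  NOT disabled placard displayed: no → true
  hour of day (0-23) ≤ 20: 4 ≤ 20 is true
  intended duration ≥ 196 min: 302 ≥ 196 is true
  permit type ∈ {A, B, C, visitor}: staff is not in the set → false
  vehicle length ≥ 242 in: 314 ≥ 242 is true
Combine:
[1.1] false AND true = false
[1.2.2] true OR false = true
[1.2] false OR true = true
[1] false OR true = true
[2.1.1.1] false OR false = false
[2.1.1] NOT false = true
[2.1.2.2] true AND true = true
[2.1.2] true AND true = true
[2.1] true AND true = true
[2] NOT true = false
[3] false → true (antecedent false ⇒ implication holds) = true
[root] true AND false AND true = false
Overall: false → ticketed

Ticketed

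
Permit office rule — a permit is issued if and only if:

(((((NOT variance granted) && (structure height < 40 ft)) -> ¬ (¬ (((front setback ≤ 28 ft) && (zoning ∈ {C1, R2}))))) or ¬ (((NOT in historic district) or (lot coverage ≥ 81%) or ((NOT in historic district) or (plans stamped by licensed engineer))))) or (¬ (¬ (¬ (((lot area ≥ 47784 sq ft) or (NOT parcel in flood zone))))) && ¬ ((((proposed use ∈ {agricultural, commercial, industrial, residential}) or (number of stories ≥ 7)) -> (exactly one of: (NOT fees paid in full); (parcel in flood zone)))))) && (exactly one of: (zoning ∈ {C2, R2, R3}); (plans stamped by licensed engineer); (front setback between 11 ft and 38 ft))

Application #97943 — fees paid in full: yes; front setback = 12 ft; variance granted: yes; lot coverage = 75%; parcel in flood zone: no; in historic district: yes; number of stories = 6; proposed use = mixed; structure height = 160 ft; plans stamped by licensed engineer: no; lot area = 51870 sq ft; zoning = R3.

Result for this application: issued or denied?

Atomic conditions:
  NOT variance granted: yes → false
  structure height < 40 ft: 160 < 40 is false
  front setback ≤ 28 ft: 12 ≤ 28 is true
  zoning ∈ {C1, R2}: R3 is not in the set → false
  NOT in historic district: yes → false
  lot coverage ≥ 81%: 75 ≥ 81 is false
  plans stamped by licensed engineer: no → false
  lot area ≥ 47784 sq ft: 51870 ≥ 47784 is true
  NOT parcel in flood zone: no → true
  proposed use ∈ {agricultural, commercial, industrial, residential}: mixed is not in the set → false
  number of stories ≥ 7: 6 ≥ 7 is false
  NOT fees paid in full: yes → false
  parcel in flood zone: no → false
  zoning ∈ {C2, R2, R3}: R3 is in the set → true
  front setback between 11 ft and 38 ft: 12 in [11, 38] is true
Combine:
[1.1.1.1] false AND false = false
[1.1.1.2.1.1] true AND false = false
[1.1.1.2.1] NOT false = true
[1.1.1.2] NOT true = false
[1.1.1] false → false (antecedent false ⇒ implication holds) = true
[1.1.2.1.3] false OR false = false
[1.1.2.1] false OR false OR false = false
[1.1.2] NOT false = true
[1.1] true OR true = true
[1.2.1.1.1.1] true OR true = true
[1.2.1.1.1] NOT true = false
[1.2.1.1] NOT false = true
[1.2.1] NOT true = false
[1.2.2.1.1] false OR false = false
[1.2.2.1.2] exactly-one(false, false) = false
[1.2.2.1] false → false (antecedent false ⇒ implication holds) = true
[1.2.2] NOT true = false
[1.2] false AND false = false
[1] true OR false = true
[2] exactly-one(true, false, true) = false
[root] true AND false = false
Overall: false → denied

Denied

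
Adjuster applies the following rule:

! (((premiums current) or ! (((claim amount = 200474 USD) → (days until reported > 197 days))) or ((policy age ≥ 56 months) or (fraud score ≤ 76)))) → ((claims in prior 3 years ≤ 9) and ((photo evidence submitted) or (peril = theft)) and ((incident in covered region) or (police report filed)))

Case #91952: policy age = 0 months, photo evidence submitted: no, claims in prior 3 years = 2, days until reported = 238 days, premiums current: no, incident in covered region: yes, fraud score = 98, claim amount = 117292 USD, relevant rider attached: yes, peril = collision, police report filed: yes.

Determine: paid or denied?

Denied

Atomic conditions:
  premiums current: no → false
  claim amount = 200474 USD: 117292 == 200474 is false
  days until reported > 197 days: 238 > 197 is true
  policy age ≥ 56 months: 0 ≥ 56 is false
  fraud score ≤ 76: 98 ≤ 76 is false
  claims in prior 3 years ≤ 9: 2 ≤ 9 is true
  photo evidence submitted: no → false
  peril = theft: collision == theft is false
  incident in covered region: yes → true
  police report filed: yes → true
Combine:
[1.1.2.1] false → true (antecedent false ⇒ implication holds) = true
[1.1.2] NOT true = false
[1.1.3] false OR false = false
[1.1] false OR false OR false = false
[1] NOT false = true
[2.2] false OR false = false
[2.3] true OR true = true
[2] true AND false AND true = false
[root] true → false = false
Overall: false → denied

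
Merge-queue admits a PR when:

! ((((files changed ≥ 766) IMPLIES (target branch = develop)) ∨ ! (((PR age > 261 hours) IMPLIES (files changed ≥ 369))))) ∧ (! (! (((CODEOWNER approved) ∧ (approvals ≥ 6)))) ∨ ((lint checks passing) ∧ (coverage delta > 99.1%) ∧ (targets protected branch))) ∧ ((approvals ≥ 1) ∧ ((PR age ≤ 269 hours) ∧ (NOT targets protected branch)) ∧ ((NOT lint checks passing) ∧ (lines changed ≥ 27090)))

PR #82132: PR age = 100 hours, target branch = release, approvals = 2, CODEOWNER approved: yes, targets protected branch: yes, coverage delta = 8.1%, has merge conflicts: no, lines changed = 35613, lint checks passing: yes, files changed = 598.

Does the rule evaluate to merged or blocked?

Atomic conditions:
  files changed ≥ 766: 598 ≥ 766 is false
  target branch = develop: release == develop is false
  PR age > 261 hours: 100 > 261 is false
  files changed ≥ 369: 598 ≥ 369 is true
  CODEOWNER approved: yes → true
  approvals ≥ 6: 2 ≥ 6 is false
  lint checks passing: yes → true
  coverage delta > 99.1%: 8.1 > 99.1 is false
  targets protected branch: yes → true
  approvals ≥ 1: 2 ≥ 1 is true
  PR age ≤ 269 hours: 100 ≤ 269 is true
  NOT targets protected branch: yes → false
  NOT lint checks passing: yes → false
  lines changed ≥ 27090: 35613 ≥ 27090 is true
Combine:
[1.1.1] false → false (antecedent false ⇒ implication holds) = true
[1.1.2.1] false → true (antecedent false ⇒ implication holds) = true
[1.1.2] NOT true = false
[1.1] true OR false = true
[1] NOT true = false
[2.1.1.1] true AND false = false
[2.1.1] NOT false = true
[2.1] NOT true = false
[2.2] true AND false AND true = false
[2] false OR false = false
[3.2] true AND false = false
[3.3] false AND true = false
[3] true AND false AND false = false
[root] false AND false AND false = false
Overall: false → blocked

Blocked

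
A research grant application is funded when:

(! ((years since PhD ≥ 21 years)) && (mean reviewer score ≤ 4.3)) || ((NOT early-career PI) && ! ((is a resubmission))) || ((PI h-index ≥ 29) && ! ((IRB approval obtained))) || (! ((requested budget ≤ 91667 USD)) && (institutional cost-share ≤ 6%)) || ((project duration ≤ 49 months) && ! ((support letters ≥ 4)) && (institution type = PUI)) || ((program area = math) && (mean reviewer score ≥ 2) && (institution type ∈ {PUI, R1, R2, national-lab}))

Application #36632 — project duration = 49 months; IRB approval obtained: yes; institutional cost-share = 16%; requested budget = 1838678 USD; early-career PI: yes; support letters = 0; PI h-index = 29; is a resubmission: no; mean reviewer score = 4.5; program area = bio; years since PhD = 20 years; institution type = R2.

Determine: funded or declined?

Atomic conditions:
  years since PhD ≥ 21 years: 20 ≥ 21 is false
  mean reviewer score ≤ 4.3: 4.5 ≤ 4.3 is false
  NOT early-career PI: yes → false
  is a resubmission: no → false
  PI h-index ≥ 29: 29 ≥ 29 is true
  IRB approval obtained: yes → true
  requested budget ≤ 91667 USD: 1838678 ≤ 91667 is false
  institutional cost-share ≤ 6%: 16 ≤ 6 is false
  project duration ≤ 49 months: 49 ≤ 49 is true
  support letters ≥ 4: 0 ≥ 4 is false
  institution type = PUI: R2 == PUI is false
  program area = math: bio == math is false
  mean reviewer score ≥ 2: 4.5 ≥ 2 is true
  institution type ∈ {PUI, R1, R2, national-lab}: R2 is in the set → true
Combine:
[1.1] NOT false = true
[1] true AND false = false
[2.2] NOT false = true
[2] false AND true = false
[3.2] NOT true = false
[3] true AND false = false
[4.1] NOT false = true
[4] true AND false = false
[5.2] NOT false = true
[5] true AND true AND false = false
[6] false AND true AND true = false
[root] false OR false OR false OR false OR false OR false = false
Overall: false → declined

Declined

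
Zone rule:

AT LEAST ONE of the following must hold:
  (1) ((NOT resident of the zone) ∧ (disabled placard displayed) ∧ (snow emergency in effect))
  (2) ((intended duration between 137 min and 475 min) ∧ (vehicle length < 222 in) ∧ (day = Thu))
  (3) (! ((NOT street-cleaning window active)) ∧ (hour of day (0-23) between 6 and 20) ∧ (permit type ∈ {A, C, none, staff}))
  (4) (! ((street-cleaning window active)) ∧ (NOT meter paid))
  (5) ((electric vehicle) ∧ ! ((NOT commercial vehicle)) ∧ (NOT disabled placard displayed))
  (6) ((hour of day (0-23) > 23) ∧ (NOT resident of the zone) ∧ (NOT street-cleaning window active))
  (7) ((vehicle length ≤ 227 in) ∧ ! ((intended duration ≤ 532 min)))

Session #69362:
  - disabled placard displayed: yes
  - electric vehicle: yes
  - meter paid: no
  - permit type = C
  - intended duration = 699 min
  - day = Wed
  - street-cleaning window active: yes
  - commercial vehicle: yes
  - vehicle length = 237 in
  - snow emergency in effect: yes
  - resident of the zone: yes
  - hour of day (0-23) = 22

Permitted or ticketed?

Ticketed

Atomic conditions:
  NOT resident of the zone: yes → false
  disabled placard displayed: yes → true
  snow emergency in effect: yes → true
  intended duration between 137 min and 475 min: 699 in [137, 475] is false
  vehicle length < 222 in: 237 < 222 is false
  day = Thu: Wed == Thu is false
  NOT street-cleaning window active: yes → false
  hour of day (0-23) between 6 and 20: 22 in [6, 20] is false
  permit type ∈ {A, C, none, staff}: C is in the set → true
  street-cleaning window active: yes → true
  NOT meter paid: no → true
  electric vehicle: yes → true
  NOT commercial vehicle: yes → false
  NOT disabled placard displayed: yes → false
  hour of day (0-23) > 23: 22 > 23 is false
  vehicle length ≤ 227 in: 237 ≤ 227 is false
  intended duration ≤ 532 min: 699 ≤ 532 is false
Combine:
[1] false AND true AND true = false
[2] false AND false AND false = false
[3.1] NOT false = true
[3] true AND false AND true = false
[4.1] NOT true = false
[4] false AND true = false
[5.2] NOT false = true
[5] true AND true AND false = false
[6] false AND false AND false = false
[7.2] NOT false = true
[7] false AND true = false
[root] false OR false OR false OR false OR false OR false OR false = false
Overall: false → ticketed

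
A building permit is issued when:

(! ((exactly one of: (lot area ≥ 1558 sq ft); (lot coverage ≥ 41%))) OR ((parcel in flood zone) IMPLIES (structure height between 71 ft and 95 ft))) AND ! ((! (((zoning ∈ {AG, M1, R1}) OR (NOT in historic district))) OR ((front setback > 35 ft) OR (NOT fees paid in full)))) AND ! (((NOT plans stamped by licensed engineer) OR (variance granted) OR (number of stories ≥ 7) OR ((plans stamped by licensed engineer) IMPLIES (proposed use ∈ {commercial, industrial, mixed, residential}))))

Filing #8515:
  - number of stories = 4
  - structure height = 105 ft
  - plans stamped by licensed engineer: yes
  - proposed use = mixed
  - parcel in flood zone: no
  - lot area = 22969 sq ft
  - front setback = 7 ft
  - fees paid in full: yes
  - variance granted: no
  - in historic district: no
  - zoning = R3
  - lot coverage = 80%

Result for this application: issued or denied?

Denied

Atomic conditions:
  lot area ≥ 1558 sq ft: 22969 ≥ 1558 is true
  lot coverage ≥ 41%: 80 ≥ 41 is true
  parcel in flood zone: no → false
  structure height between 71 ft and 95 ft: 105 in [71, 95] is false
  zoning ∈ {AG, M1, R1}: R3 is not in the set → false
  NOT in historic district: no → true
  front setback > 35 ft: 7 > 35 is false
  NOT fees paid in full: yes → false
  NOT plans stamped by licensed engineer: yes → false
  variance granted: no → false
  number of stories ≥ 7: 4 ≥ 7 is false
  plans stamped by licensed engineer: yes → true
  proposed use ∈ {commercial, industrial, mixed, residential}: mixed is in the set → true
Combine:
[1.1.1] exactly-one(true, true) = false
[1.1] NOT false = true
[1.2] false → false (antecedent false ⇒ implication holds) = true
[1] true OR true = true
[2.1.1.1] false OR true = true
[2.1.1] NOT true = false
[2.1.2] false OR false = false
[2.1] false OR false = false
[2] NOT false = true
[3.1.4] true → true = true
[3.1] false OR false OR false OR true = true
[3] NOT true = false
[root] true AND true AND false = false
Overall: false → denied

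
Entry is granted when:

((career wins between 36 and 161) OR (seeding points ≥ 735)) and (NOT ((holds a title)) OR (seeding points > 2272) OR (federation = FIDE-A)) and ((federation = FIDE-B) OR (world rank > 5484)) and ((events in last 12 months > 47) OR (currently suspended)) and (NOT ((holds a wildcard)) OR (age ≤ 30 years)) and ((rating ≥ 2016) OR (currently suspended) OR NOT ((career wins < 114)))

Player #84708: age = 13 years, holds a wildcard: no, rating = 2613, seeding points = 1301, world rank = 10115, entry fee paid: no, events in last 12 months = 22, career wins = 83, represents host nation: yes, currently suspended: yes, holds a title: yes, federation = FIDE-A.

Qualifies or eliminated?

Qualifies

Atomic conditions:
  career wins between 36 and 161: 83 in [36, 161] is true
  seeding points ≥ 735: 1301 ≥ 735 is true
  holds a title: yes → true
  seeding points > 2272: 1301 > 2272 is false
  federation = FIDE-A: FIDE-A == FIDE-A is true
  federation = FIDE-B: FIDE-A == FIDE-B is false
  world rank > 5484: 10115 > 5484 is true
  events in last 12 months > 47: 22 > 47 is false
  currently suspended: yes → true
  holds a wildcard: no → false
  age ≤ 30 years: 13 ≤ 30 is true
  rating ≥ 2016: 2613 ≥ 2016 is true
  career wins < 114: 83 < 114 is true
Combine:
[1] true OR true = true
[2.1] NOT true = false
[2] false OR false OR true = true
[3] false OR true = true
[4] false OR true = true
[5.1] NOT false = true
[5] true OR true = true
[6.3] NOT true = false
[6] true OR true OR false = true
[root] true AND true AND true AND true AND true AND true = true
Overall: true → qualifies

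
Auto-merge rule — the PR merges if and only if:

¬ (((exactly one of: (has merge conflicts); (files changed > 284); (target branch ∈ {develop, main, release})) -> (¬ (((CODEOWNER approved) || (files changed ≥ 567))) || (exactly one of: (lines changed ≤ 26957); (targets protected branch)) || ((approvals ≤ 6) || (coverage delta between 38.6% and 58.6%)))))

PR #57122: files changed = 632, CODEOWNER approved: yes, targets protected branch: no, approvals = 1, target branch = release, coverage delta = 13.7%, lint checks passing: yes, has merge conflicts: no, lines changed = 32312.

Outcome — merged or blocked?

Atomic conditions:
  has merge conflicts: no → false
  files changed > 284: 632 > 284 is true
  target branch ∈ {develop, main, release}: release is in the set → true
  CODEOWNER approved: yes → true
  files changed ≥ 567: 632 ≥ 567 is true
  lines changed ≤ 26957: 32312 ≤ 26957 is false
  targets protected branch: no → false
  approvals ≤ 6: 1 ≤ 6 is true
  coverage delta between 38.6% and 58.6%: 13.7 in [38.6, 58.6] is false
Combine:
[1.1] exactly-one(false, true, true) = false
[1.2.1.1] true OR true = true
[1.2.1] NOT true = false
[1.2.2] exactly-one(false, false) = false
[1.2.3] true OR false = true
[1.2] false OR false OR true = true
[1] false → true (antecedent false ⇒ implication holds) = true
[root] NOT true = false
Overall: false → blocked

Blocked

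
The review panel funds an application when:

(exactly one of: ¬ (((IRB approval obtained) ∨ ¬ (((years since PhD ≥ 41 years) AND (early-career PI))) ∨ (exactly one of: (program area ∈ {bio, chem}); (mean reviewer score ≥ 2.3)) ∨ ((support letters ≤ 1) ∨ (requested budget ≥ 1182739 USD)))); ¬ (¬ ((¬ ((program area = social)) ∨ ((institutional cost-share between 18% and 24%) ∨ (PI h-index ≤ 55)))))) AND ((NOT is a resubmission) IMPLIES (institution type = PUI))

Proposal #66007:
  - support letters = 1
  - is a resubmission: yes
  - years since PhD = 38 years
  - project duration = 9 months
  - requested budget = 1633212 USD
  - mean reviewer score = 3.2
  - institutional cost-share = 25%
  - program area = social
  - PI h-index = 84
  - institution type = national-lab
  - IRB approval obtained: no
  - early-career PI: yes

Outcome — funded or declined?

Atomic conditions:
  IRB approval obtained: no → false
  years since PhD ≥ 41 years: 38 ≥ 41 is false
  early-career PI: yes → true
  program area ∈ {bio, chem}: social is not in the set → false
  mean reviewer score ≥ 2.3: 3.2 ≥ 2.3 is true
  support letters ≤ 1: 1 ≤ 1 is true
  requested budget ≥ 1182739 USD: 1633212 ≥ 1182739 is true
  program area = social: social == social is true
  institutional cost-share between 18% and 24%: 25 in [18, 24] is false
  PI h-index ≤ 55: 84 ≤ 55 is false
  NOT is a resubmission: yes → false
  institution type = PUI: national-lab == PUI is false
Combine:
[1.1.1.2.1] false AND true = false
[1.1.1.2] NOT false = true
[1.1.1.3] exactly-one(false, true) = true
[1.1.1.4] true OR true = true
[1.1.1] false OR true OR true OR true = true
[1.1] NOT true = false
[1.2.1.1.1] NOT true = false
[1.2.1.1.2] false OR false = false
[1.2.1.1] false OR false = false
[1.2.1] NOT false = true
[1.2] NOT true = false
[1] exactly-one(false, false) = false
[2] false → false (antecedent false ⇒ implication holds) = true
[root] false AND true = false
Overall: false → declined

Declined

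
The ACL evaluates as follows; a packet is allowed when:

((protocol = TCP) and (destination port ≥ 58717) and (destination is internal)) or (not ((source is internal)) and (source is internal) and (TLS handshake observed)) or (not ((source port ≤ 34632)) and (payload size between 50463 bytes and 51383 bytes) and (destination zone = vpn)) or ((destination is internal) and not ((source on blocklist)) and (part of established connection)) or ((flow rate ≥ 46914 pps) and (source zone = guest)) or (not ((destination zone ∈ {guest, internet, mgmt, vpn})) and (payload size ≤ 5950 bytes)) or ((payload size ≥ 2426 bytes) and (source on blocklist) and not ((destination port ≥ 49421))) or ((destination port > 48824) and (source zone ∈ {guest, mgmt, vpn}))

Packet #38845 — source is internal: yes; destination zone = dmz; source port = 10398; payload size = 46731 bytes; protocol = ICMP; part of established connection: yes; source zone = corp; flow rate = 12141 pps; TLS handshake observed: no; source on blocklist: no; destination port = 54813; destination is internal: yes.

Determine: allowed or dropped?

Allowed

Atomic conditions:
  protocol = TCP: ICMP == TCP is false
  destination port ≥ 58717: 54813 ≥ 58717 is false
  destination is internal: yes → true
  source is internal: yes → true
  TLS handshake observed: no → false
  source port ≤ 34632: 10398 ≤ 34632 is true
  payload size between 50463 bytes and 51383 bytes: 46731 in [50463, 51383] is false
  destination zone = vpn: dmz == vpn is false
  source on blocklist: no → false
  part of established connection: yes → true
  flow rate ≥ 46914 pps: 12141 ≥ 46914 is false
  source zone = guest: corp == guest is false
  destination zone ∈ {guest, internet, mgmt, vpn}: dmz is not in the set → false
  payload size ≤ 5950 bytes: 46731 ≤ 5950 is false
  payload size ≥ 2426 bytes: 46731 ≥ 2426 is true
  destination port ≥ 49421: 54813 ≥ 49421 is true
  destination port > 48824: 54813 > 48824 is true
  source zone ∈ {guest, mgmt, vpn}: corp is not in the set → false
Combine:
[1] false AND false AND true = false
[2.1] NOT true = false
[2] false AND true AND false = false
[3.1] NOT true = false
[3] false AND false AND false = false
[4.2] NOT false = true
[4] true AND true AND true = true
[5] false AND false = false
[6.1] NOT false = true
[6] true AND false = false
[7.3] NOT true = false
[7] true AND false AND false = false
[8] true AND false = false
[root] false OR false OR false OR true OR false OR false OR false OR false = true
Overall: true → allowed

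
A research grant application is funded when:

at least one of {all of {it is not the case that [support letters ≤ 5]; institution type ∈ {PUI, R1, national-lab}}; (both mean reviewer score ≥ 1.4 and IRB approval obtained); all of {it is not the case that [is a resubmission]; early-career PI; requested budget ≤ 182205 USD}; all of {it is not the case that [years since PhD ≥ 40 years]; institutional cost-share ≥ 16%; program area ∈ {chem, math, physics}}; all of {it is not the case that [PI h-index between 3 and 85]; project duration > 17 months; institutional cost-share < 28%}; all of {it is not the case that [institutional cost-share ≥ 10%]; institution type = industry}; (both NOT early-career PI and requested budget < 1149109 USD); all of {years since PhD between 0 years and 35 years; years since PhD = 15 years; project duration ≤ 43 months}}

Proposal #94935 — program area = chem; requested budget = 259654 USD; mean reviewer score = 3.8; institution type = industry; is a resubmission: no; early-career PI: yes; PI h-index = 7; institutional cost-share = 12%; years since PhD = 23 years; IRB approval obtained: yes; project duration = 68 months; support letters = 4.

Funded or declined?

Funded

Atomic conditions:
  support letters ≤ 5: 4 ≤ 5 is true
  institution type ∈ {PUI, R1, national-lab}: industry is not in the set → false
  mean reviewer score ≥ 1.4: 3.8 ≥ 1.4 is true
  IRB approval obtained: yes → true
  is a resubmission: no → false
  early-career PI: yes → true
  requested budget ≤ 182205 USD: 259654 ≤ 182205 is false
  years since PhD ≥ 40 years: 23 ≥ 40 is false
  institutional cost-share ≥ 16%: 12 ≥ 16 is false
  program area ∈ {chem, math, physics}: chem is in the set → true
  PI h-index between 3 and 85: 7 in [3, 85] is true
  project duration > 17 months: 68 > 17 is true
  institutional cost-share < 28%: 12 < 28 is true
  institutional cost-share ≥ 10%: 12 ≥ 10 is true
  institution type = industry: industry == industry is true
  NOT early-career PI: yes → false
  requested budget < 1149109 USD: 259654 < 1149109 is true
  years since PhD between 0 years and 35 years: 23 in [0, 35] is true
  years since PhD = 15 years: 23 == 15 is false
  project duration ≤ 43 months: 68 ≤ 43 is false
Combine:
[1.1] NOT true = false
[1] false AND false = false
[2] true AND true = true
[3.1] NOT false = true
[3] true AND true AND false = false
[4.1] NOT false = true
[4] true AND false AND true = false
[5.1] NOT true = false
[5] false AND true AND true = false
[6.1] NOT true = false
[6] false AND true = false
[7] false AND true = false
[8] true AND false AND false = false
[root] false OR true OR false OR false OR false OR false OR false OR false = true
Overall: true → funded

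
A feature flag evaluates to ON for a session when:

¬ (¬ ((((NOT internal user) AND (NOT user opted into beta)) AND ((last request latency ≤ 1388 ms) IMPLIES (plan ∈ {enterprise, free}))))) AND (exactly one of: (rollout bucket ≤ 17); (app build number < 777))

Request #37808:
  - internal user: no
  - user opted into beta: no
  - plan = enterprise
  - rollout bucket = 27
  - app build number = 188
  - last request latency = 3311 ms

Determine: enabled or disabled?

Enabled

Atomic conditions:
  NOT internal user: no → true
  NOT user opted into beta: no → true
  last request latency ≤ 1388 ms: 3311 ≤ 1388 is false
  plan ∈ {enterprise, free}: enterprise is in the set → true
  rollout bucket ≤ 17: 27 ≤ 17 is false
  app build number < 777: 188 < 777 is true
Combine:
[1.1.1.1] true AND true = true
[1.1.1.2] false → true (antecedent false ⇒ implication holds) = true
[1.1.1] true AND true = true
[1.1] NOT true = false
[1] NOT false = true
[2] exactly-one(false, true) = true
[root] true AND true = true
Overall: true → enabled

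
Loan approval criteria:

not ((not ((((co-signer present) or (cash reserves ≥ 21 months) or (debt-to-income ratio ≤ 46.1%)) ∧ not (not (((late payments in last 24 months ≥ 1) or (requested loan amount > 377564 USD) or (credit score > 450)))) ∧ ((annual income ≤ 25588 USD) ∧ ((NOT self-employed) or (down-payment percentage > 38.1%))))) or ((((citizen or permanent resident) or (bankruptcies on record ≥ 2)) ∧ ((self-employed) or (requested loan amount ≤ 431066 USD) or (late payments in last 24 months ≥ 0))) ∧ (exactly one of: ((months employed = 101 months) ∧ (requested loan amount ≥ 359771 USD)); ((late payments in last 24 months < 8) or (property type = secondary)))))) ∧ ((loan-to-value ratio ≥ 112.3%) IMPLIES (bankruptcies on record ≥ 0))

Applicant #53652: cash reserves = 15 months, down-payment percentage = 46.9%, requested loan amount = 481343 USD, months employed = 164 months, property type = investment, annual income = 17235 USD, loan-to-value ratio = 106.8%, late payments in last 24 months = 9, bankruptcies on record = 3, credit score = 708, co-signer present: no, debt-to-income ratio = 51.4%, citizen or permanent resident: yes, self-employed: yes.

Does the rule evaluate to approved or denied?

Atomic conditions:
  co-signer present: no → false
  cash reserves ≥ 21 months: 15 ≥ 21 is false
  debt-to-income ratio ≤ 46.1%: 51.4 ≤ 46.1 is false
  late payments in last 24 months ≥ 1: 9 ≥ 1 is true
  requested loan amount > 377564 USD: 481343 > 377564 is true
  credit score > 450: 708 > 450 is true
  annual income ≤ 25588 USD: 17235 ≤ 25588 is true
  NOT self-employed: yes → false
  down-payment percentage > 38.1%: 46.9 > 38.1 is true
  citizen or permanent resident: yes → true
  bankruptcies on record ≥ 2: 3 ≥ 2 is true
  self-employed: yes → true
  requested loan amount ≤ 431066 USD: 481343 ≤ 431066 is false
  late payments in last 24 months ≥ 0: 9 ≥ 0 is true
  months employed = 101 months: 164 == 101 is false
  requested loan amount ≥ 359771 USD: 481343 ≥ 359771 is true
  late payments in last 24 months < 8: 9 < 8 is false
  property type = secondary: investment == secondary is false
  loan-to-value ratio ≥ 112.3%: 106.8 ≥ 112.3 is false
  bankruptcies on record ≥ 0: 3 ≥ 0 is true
Combine:
[1.1.1.1.1] false OR false OR false = false
[1.1.1.1.2.1.1] true OR true OR true = true
[1.1.1.1.2.1] NOT true = false
[1.1.1.1.2] NOT false = true
[1.1.1.1.3.2] false OR true = true
[1.1.1.1.3] true AND true = true
[1.1.1.1] false AND true AND true = false
[1.1.1] NOT false = true
[1.1.2.1.1] true OR true = true
[1.1.2.1.2] true OR false OR true = true
[1.1.2.1] true AND true = true
[1.1.2.2.1] false AND true = false
[1.1.2.2.2] false OR false = false
[1.1.2.2] exactly-one(false, false) = false
[1.1.2] true AND false = false
[1.1] true OR false = true
[1] NOT true = false
[2] false → true (antecedent false ⇒ implication holds) = true
[root] false AND true = false
Overall: false → denied

Denied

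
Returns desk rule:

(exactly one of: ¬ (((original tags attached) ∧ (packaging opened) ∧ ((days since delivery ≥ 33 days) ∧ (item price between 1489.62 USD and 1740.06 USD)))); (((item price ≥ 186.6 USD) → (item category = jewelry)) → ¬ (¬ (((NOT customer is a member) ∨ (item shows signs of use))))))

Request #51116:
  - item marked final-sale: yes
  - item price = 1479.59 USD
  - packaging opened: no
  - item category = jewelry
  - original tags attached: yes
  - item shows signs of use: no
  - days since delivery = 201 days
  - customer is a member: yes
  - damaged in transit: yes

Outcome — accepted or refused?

Atomic conditions:
  original tags attached: yes → true
  packaging opened: no → false
  days since delivery ≥ 33 days: 201 ≥ 33 is true
  item price between 1489.62 USD and 1740.06 USD: 1479.59 in [1489.62, 1740.06] is false
  item price ≥ 186.6 USD: 1479.59 ≥ 186.6 is true
  item category = jewelry: jewelry == jewelry is true
  NOT customer is a member: yes → false
  item shows signs of use: no → false
Combine:
[1.1.3] true AND false = false
[1.1] true AND false AND false = false
[1] NOT false = true
[2.1] true → true = true
[2.2.1.1] false OR false = false
[2.2.1] NOT false = true
[2.2] NOT true = false
[2] true → false = false
[root] exactly-one(true, false) = true
Overall: true → accepted

Accepted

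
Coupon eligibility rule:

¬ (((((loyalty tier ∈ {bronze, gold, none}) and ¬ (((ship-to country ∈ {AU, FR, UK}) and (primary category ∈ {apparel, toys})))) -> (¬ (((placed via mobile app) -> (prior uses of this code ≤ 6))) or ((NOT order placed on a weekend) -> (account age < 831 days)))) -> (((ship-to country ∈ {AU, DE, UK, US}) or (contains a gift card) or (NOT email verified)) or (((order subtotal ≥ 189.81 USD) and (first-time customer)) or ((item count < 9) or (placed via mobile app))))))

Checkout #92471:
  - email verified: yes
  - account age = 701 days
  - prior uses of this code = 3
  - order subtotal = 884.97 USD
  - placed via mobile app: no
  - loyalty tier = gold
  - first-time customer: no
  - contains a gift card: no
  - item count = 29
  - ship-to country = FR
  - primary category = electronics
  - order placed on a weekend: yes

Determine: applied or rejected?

Atomic conditions:
  loyalty tier ∈ {bronze, gold, none}: gold is in the set → true
  ship-to country ∈ {AU, FR, UK}: FR is in the set → true
  primary category ∈ {apparel, toys}: electronics is not in the set → false
  placed via mobile app: no → false
  prior uses of this code ≤ 6: 3 ≤ 6 is true
  NOT order placed on a weekend: yes → false
  account age < 831 days: 701 < 831 is true
  ship-to country ∈ {AU, DE, UK, US}: FR is not in the set → false
  contains a gift card: no → false
  NOT email verified: yes → false
  order subtotal ≥ 189.81 USD: 884.97 ≥ 189.81 is true
  first-time customer: no → false
  item count < 9: 29 < 9 is false
Combine:
[1.1.1.2.1] true AND false = false
[1.1.1.2] NOT false = true
[1.1.1] true AND true = true
[1.1.2.1.1] false → true (antecedent false ⇒ implication holds) = true
[1.1.2.1] NOT true = false
[1.1.2.2] false → true (antecedent false ⇒ implication holds) = true
[1.1.2] false OR true = true
[1.1] true → true = true
[1.2.1] false OR false OR false = false
[1.2.2.1] true AND false = false
[1.2.2.2] false OR false = false
[1.2.2] false OR false = false
[1.2] false OR false = false
[1] true → false = false
[root] NOT false = true
Overall: true → applied

Applied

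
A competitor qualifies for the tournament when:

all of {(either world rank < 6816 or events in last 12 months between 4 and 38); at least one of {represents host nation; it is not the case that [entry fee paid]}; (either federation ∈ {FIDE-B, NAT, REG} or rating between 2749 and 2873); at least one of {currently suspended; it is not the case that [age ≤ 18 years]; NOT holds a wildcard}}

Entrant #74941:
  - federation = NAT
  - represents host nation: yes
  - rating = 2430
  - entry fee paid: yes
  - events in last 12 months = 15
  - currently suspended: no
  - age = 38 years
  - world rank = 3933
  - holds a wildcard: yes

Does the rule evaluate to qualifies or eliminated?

Atomic conditions:
  world rank < 6816: 3933 < 6816 is true
  events in last 12 months between 4 and 38: 15 in [4, 38] is true
  represents host nation: yes → true
  entry fee paid: yes → true
  federation ∈ {FIDE-B, NAT, REG}: NAT is in the set → true
  rating between 2749 and 2873: 2430 in [2749, 2873] is false
  currently suspended: no → false
  age ≤ 18 years: 38 ≤ 18 is false
  NOT holds a wildcard: yes → false
Combine:
[1] true OR true = true
[2.2] NOT true = false
[2] true OR false = true
[3] true OR false = true
[4.2] NOT false = true
[4] false OR true OR false = true
[root] true AND true AND true AND true = true
Overall: true → qualifies

Qualifies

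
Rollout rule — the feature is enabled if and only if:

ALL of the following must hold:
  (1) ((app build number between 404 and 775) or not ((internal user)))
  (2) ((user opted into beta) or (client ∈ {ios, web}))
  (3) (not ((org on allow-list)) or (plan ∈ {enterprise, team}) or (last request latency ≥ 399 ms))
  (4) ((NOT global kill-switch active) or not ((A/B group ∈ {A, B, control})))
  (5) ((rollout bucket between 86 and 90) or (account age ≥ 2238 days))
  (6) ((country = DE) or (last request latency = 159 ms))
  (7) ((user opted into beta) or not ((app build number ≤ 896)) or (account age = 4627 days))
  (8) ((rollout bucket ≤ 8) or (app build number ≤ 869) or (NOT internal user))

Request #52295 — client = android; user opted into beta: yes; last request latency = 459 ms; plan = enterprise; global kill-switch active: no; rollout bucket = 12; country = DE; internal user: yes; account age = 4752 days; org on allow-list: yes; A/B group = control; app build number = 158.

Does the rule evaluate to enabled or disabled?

Disabled

Atomic conditions:
  app build number between 404 and 775: 158 in [404, 775] is false
  internal user: yes → true
  user opted into beta: yes → true
  client ∈ {ios, web}: android is not in the set → false
  org on allow-list: yes → true
  plan ∈ {enterprise, team}: enterprise is in the set → true
  last request latency ≥ 399 ms: 459 ≥ 399 is true
  NOT global kill-switch active: no → true
  A/B group ∈ {A, B, control}: control is in the set → true
  rollout bucket between 86 and 90: 12 in [86, 90] is false
  account age ≥ 2238 days: 4752 ≥ 2238 is true
  country = DE: DE == DE is true
  last request latency = 159 ms: 459 == 159 is false
  app build number ≤ 896: 158 ≤ 896 is true
  account age = 4627 days: 4752 == 4627 is false
  rollout bucket ≤ 8: 12 ≤ 8 is false
  app build number ≤ 869: 158 ≤ 869 is true
  NOT internal user: yes → false
Combine:
[1.2] NOT true = false
[1] false OR false = false
[2] true OR false = true
[3.1] NOT true = false
[3] false OR true OR true = true
[4.2] NOT true = false
[4] true OR false = true
[5] false OR true = true
[6] true OR false = true
[7.2] NOT true = false
[7] true OR false OR false = true
[8] false OR true OR false = true
[root] false AND true AND true AND true AND true AND true AND true AND true = false
Overall: false → disabled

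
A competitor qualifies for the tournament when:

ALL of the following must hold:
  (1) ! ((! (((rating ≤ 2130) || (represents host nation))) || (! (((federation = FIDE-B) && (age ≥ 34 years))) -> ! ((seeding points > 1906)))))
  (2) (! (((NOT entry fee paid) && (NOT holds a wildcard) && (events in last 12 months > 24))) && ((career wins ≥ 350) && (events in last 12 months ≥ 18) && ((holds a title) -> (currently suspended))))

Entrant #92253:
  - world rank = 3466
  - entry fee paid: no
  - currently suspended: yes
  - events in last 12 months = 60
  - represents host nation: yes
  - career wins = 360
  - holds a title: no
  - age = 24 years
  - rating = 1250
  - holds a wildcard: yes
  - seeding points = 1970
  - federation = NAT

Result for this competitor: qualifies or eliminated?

Atomic conditions:
  rating ≤ 2130: 1250 ≤ 2130 is true
  represents host nation: yes → true
  federation = FIDE-B: NAT == FIDE-B is false
  age ≥ 34 years: 24 ≥ 34 is false
  seeding points > 1906: 1970 > 1906 is true
  NOT entry fee paid: no → true
  NOT holds a wildcard: yes → false
  events in last 12 months > 24: 60 > 24 is true
  career wins ≥ 350: 360 ≥ 350 is true
  events in last 12 months ≥ 18: 60 ≥ 18 is true
  holds a title: no → false
  currently suspended: yes → true
Combine:
[1.1.1.1] true OR true = true
[1.1.1] NOT true = false
[1.1.2.1.1] false AND false = false
[1.1.2.1] NOT false = true
[1.1.2.2] NOT true = false
[1.1.2] true → false = false
[1.1] false OR false = false
[1] NOT false = true
[2.1.1] true AND false AND true = false
[2.1] NOT false = true
[2.2.3] false → true (antecedent false ⇒ implication holds) = true
[2.2] true AND true AND true = true
[2] true AND true = true
[root] true AND true = true
Overall: true → qualifies

Qualifies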